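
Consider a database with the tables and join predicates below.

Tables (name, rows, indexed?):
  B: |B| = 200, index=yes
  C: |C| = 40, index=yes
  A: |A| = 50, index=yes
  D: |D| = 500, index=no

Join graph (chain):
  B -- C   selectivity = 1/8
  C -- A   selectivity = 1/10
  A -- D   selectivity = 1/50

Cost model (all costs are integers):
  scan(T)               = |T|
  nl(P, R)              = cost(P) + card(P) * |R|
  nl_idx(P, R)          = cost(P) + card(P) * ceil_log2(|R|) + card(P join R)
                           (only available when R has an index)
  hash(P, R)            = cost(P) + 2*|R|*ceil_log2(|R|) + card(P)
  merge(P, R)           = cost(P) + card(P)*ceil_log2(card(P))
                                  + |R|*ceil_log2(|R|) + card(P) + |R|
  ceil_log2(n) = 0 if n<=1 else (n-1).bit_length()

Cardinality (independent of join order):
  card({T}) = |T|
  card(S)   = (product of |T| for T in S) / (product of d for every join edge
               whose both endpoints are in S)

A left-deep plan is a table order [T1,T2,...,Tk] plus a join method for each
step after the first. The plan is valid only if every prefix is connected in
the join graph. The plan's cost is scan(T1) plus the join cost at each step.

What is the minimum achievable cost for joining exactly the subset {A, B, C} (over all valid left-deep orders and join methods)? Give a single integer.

2480

Selinger DP over subsets of {A,B,C}:
  {B}: scan cost=200, card=200
  {C}: scan cost=40, card=40
  {A}: scan cost=50, card=50
  {BC}: card=1000; try (C,hash)→880, (B,nl_idx)→1360, (B,merge)→2120, (C,merge)→2280, (C,nl_idx)→2400, (B,hash)→3280 …(+2); best=880 via (C,hash)
  {AC}: card=200; try (A,nl_idx)→480, (C,nl_idx)→550, (C,hash)→580, (A,merge)→670, (C,merge)→680, (A,hash)→680 …(+2); best=480 via (A,nl_idx)
  {ABC}: card=5000; try (A,hash)→2480, (B,hash)→3880, (B,merge)→4080, (B,nl_idx)→7080, (A,nl_idx)→11880, (A,merge)→12230 …(+2); best=2480 via (A,hash)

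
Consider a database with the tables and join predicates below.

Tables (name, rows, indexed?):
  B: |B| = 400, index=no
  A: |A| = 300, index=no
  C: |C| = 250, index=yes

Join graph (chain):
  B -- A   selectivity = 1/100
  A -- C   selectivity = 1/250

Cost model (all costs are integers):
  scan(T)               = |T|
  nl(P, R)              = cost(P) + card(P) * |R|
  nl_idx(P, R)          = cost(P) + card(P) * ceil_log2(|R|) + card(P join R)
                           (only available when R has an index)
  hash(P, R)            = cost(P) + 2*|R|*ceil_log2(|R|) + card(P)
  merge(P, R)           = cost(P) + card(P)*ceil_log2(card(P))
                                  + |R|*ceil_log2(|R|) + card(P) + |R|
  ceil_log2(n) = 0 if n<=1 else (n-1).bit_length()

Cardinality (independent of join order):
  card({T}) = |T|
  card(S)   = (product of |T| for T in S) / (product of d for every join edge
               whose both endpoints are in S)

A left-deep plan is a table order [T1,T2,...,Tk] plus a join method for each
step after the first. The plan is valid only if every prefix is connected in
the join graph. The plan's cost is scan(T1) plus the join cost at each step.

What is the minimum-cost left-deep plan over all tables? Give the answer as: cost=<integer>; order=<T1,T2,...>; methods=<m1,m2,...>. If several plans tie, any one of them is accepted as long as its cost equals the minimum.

Selinger DP (subsets sized 1..n):
  {B}: scan cost=400, card=400
  {A}: scan cost=300, card=300
  {C}: scan cost=250, card=250
  {AB}: card=1200; try (A,hash)→6200, (B,merge)→7300, (A,merge)→7400, (B,hash)→7800, (B,nl)→120300, (A,nl)→120400; best=6200 via (A,hash)
  {AC}: card=300; try (C,nl_idx)→3000, (C,hash)→4600, (A,merge)→5500, (C,merge)→5550, (A,hash)→5900, (A,nl)→75250 …(+1); best=3000 via (C,nl_idx)
  {ABC}: card=1200; try (B,merge)→10000, (B,hash)→10500, (C,hash)→11400, (C,nl_idx)→17000, (C,merge)→22850, (B,nl)→123000 …(+1); best=10000 via (B,merge)

cost=10000; order=A,C,B; methods=nl_idx,merge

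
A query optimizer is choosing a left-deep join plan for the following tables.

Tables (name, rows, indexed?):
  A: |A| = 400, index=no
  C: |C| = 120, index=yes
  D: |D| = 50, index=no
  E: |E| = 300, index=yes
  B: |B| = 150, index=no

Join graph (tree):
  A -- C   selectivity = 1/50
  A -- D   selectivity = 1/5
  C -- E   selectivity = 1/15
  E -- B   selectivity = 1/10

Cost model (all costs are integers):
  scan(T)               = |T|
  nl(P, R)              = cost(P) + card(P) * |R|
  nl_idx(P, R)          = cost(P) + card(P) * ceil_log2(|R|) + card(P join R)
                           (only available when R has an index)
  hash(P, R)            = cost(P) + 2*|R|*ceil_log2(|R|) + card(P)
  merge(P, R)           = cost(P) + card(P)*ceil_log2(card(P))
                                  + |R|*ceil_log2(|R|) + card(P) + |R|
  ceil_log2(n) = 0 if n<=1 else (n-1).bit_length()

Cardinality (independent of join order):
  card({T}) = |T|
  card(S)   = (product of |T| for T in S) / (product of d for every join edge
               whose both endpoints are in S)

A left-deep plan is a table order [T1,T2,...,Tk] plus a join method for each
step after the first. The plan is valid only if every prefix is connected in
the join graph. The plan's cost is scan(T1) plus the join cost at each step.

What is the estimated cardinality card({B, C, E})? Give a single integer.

36000

Tables in S: B(150), C(120), E(300)
Edges inside S: C-E(d=15), E-B(d=10)
numerator = 150 * 120 * 300 = 5400000
denominator = 15 * 10 = 150
card(S) = 5400000 / 150 = 36000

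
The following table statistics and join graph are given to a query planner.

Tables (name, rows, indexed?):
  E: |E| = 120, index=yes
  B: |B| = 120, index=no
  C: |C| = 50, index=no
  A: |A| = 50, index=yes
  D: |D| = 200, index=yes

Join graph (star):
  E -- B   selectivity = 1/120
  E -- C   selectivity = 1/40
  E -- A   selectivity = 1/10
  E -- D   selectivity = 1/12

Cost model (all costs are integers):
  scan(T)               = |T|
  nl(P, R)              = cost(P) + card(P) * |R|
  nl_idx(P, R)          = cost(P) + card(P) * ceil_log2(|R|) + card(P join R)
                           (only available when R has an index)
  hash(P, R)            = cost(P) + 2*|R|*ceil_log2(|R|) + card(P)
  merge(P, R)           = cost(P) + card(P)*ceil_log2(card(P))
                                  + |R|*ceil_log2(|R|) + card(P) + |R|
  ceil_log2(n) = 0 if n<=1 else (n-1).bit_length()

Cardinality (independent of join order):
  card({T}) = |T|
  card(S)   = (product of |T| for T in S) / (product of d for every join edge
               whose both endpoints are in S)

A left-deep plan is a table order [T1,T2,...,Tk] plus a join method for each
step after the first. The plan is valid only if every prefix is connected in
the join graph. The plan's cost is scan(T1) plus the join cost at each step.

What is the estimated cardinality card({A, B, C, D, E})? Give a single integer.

12500

Tables in S: A(50), B(120), C(50), D(200), E(120)
Edges inside S: E-B(d=120), E-C(d=40), E-A(d=10), E-D(d=12)
numerator = 50 * 120 * 50 * 200 * 120 = 7200000000
denominator = 120 * 40 * 10 * 12 = 576000
card(S) = 7200000000 / 576000 = 12500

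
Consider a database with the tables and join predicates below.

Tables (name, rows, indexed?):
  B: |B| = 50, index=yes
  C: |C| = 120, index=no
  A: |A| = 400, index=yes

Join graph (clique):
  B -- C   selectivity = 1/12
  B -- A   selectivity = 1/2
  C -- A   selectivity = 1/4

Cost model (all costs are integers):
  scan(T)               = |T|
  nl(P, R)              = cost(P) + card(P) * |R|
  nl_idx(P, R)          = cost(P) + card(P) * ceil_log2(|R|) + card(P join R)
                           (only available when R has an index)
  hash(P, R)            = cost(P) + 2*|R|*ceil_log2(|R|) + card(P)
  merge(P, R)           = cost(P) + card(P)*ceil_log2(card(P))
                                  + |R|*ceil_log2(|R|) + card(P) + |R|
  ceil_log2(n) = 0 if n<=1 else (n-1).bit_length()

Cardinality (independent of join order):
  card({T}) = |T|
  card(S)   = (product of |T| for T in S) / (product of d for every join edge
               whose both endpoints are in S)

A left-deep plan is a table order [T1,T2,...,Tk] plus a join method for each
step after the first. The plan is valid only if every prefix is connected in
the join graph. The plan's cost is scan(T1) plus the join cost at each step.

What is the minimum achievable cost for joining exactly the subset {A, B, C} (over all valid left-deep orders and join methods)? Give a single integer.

8540

Selinger DP over subsets of {A,B,C}:
  {B}: scan cost=50, card=50
  {C}: scan cost=120, card=120
  {A}: scan cost=400, card=400
  {BC}: card=500; try (B,hash)→840, (B,nl_idx)→1340, (C,merge)→1360, (B,merge)→1430, (C,hash)→1780, (C,nl)→6050 …(+1); best=840 via (B,hash)
  {AB}: card=10000; try (B,hash)→1400, (A,merge)→4400, (B,merge)→4750, (A,hash)→7300, (A,nl_idx)→10500, (B,nl_idx)→12800 …(+2); best=1400 via (B,hash)
  {AC}: card=12000; try (C,hash)→2480, (A,merge)→5080, (C,merge)→5360, (A,hash)→7440, (A,nl_idx)→13200, (A,nl)→48120 …(+1); best=2480 via (C,hash)
  {ABC}: card=25000; try (A,hash)→8540, (A,merge)→9840, (C,hash)→13080, (B,hash)→15080, (A,nl_idx)→30340, (B,nl_idx)→99480 …(+5); best=8540 via (A,hash)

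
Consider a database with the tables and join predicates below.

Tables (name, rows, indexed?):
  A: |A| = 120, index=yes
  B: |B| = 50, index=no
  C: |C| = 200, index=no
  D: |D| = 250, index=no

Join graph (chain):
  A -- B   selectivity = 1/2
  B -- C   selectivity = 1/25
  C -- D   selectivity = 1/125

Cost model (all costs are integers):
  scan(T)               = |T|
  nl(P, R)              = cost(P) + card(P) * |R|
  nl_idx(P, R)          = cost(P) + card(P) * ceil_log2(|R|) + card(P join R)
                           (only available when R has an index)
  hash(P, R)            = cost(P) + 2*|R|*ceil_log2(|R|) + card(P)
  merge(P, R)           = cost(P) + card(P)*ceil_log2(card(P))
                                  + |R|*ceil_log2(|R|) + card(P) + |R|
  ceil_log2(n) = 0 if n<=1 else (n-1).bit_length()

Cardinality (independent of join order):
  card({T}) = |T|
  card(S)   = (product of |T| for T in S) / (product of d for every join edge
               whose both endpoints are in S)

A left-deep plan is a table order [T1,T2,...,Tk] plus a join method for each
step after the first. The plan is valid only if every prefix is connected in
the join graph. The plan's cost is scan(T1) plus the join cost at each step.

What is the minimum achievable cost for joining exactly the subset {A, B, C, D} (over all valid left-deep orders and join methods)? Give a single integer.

Selinger DP over subsets of {A,B,C,D}:
  {A}: scan cost=120, card=120
  {B}: scan cost=50, card=50
  {C}: scan cost=200, card=200
  {D}: scan cost=250, card=250
  {AB}: card=3000; try (B,hash)→840, (A,merge)→1360, (B,merge)→1430, (A,hash)→1780, (A,nl_idx)→3400, (A,nl)→6050 …(+1); best=840 via (B,hash)
  {BC}: card=400; try (B,hash)→1000, (C,merge)→2200, (B,merge)→2350, (C,hash)→3300, (C,nl)→10050, (B,nl)→10200; best=1000 via (B,hash)
  {CD}: card=400; try (C,hash)→3700, (D,merge)→4250, (C,merge)→4300, (D,hash)→4400, (D,nl)→50200, (C,nl)→50250; best=3700 via (C,hash)
  {ABC}: card=24000; try (A,hash)→3080, (A,merge)→5960, (C,hash)→7040, (A,nl_idx)→27800, (C,merge)→41640, (A,nl)→49000 …(+1); best=3080 via (A,hash)
  {BCD}: card=800; try (B,hash)→4700, (D,hash)→5400, (D,merge)→7250, (B,merge)→8050, (B,nl)→23700, (D,nl)→101000; best=4700 via (B,hash)
  {ABCD}: card=48000; try (A,hash)→7180, (A,merge)→14460, (D,hash)→31080, (A,nl_idx)→58300, (A,nl)→100700, (D,merge)→389330 …(+1); best=7180 via (A,hash)

7180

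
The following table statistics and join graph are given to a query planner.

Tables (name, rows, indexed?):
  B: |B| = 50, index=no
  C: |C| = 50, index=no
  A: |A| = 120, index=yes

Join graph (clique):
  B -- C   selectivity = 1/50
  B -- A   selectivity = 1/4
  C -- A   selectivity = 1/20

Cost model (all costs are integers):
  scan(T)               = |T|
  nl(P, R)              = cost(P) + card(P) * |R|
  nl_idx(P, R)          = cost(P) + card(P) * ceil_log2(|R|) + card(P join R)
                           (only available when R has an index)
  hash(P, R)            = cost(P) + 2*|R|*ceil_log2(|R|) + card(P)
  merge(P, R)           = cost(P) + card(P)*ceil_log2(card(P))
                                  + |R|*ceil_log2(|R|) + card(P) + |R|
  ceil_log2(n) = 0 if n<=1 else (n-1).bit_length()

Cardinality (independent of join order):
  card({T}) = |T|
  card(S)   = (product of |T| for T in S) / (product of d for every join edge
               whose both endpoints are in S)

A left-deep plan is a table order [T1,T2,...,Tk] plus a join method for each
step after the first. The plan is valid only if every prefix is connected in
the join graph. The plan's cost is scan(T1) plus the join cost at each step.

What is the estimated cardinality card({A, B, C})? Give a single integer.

Tables in S: A(120), B(50), C(50)
Edges inside S: B-C(d=50), B-A(d=4), C-A(d=20)
numerator = 120 * 50 * 50 = 300000
denominator = 50 * 4 * 20 = 4000
card(S) = 300000 / 4000 = 75

75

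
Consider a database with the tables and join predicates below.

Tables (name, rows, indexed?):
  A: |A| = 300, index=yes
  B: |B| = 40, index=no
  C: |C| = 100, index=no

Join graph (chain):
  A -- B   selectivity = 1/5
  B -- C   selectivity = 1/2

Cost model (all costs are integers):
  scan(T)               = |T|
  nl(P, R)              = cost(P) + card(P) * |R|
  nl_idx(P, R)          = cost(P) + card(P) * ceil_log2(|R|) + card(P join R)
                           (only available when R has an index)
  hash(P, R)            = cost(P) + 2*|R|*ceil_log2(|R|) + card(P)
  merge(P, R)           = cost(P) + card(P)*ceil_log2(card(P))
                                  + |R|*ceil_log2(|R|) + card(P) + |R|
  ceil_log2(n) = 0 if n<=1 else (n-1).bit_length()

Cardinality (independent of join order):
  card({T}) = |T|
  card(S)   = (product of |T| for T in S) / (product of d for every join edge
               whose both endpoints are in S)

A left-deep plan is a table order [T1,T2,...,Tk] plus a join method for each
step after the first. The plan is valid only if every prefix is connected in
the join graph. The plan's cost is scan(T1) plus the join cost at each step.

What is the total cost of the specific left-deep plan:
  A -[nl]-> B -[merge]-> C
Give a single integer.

44300

step 1: scan A: cost=300, card=300
step 2: join B via nl
    card(P join B) = 300*40/(5) = 2400
    cost = 300 + 300*40 = 12300
step 3: join C via merge
    card(P join C) = 2400*100/(2) = 120000
    cost = 12300 + 2400*12 + 100*7 + 2400 + 100 = 44300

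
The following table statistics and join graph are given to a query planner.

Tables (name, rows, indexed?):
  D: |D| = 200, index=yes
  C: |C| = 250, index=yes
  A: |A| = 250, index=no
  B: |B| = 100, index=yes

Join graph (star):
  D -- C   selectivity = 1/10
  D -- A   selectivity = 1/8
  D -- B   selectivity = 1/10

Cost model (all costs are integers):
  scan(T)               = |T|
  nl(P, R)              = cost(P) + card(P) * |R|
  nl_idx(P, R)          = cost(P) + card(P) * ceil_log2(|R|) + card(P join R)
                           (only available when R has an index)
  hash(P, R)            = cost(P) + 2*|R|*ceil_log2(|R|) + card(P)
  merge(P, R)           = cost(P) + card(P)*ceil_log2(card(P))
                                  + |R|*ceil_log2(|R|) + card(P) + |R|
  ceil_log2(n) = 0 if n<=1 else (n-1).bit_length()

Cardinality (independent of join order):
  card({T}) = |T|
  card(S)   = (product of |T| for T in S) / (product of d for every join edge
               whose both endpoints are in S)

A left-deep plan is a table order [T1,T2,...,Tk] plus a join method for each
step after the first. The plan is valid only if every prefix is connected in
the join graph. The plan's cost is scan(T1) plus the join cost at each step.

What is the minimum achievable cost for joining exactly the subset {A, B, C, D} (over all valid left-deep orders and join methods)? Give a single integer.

61800

Selinger DP over subsets of {A,B,C,D}:
  {D}: scan cost=200, card=200
  {C}: scan cost=250, card=250
  {A}: scan cost=250, card=250
  {B}: scan cost=100, card=100
  {CD}: card=5000; try (D,hash)→3700, (C,merge)→4250, (D,merge)→4300, (C,hash)→4400, (C,nl_idx)→6800, (D,nl_idx)→7250 …(+2); best=3700 via (D,hash)
  {AD}: card=6250; try (D,hash)→3700, (A,merge)→4250, (D,merge)→4300, (A,hash)→4400, (D,nl_idx)→8500, (A,nl)→50200 …(+1); best=3700 via (D,hash)
  {BD}: card=2000; try (B,hash)→1800, (D,merge)→2700, (B,merge)→2800, (D,nl_idx)→2900, (D,hash)→3400, (B,nl_idx)→3600 …(+2); best=1800 via (B,hash)
  {ACD}: card=156250; try (A,hash)→12700, (C,hash)→13950, (A,merge)→75950, (C,merge)→93450, (C,nl_idx)→209950, (A,nl)→1253700 …(+1); best=12700 via (A,hash)
  {BCD}: card=50000; try (C,hash)→7800, (B,hash)→10100, (C,merge)→28050, (C,nl_idx)→67800, (B,merge)→74500, (B,nl_idx)→88700 …(+2); best=7800 via (C,hash)
  {ABD}: card=62500; try (A,hash)→7800, (B,hash)→11350, (A,merge)→28050, (B,merge)→92000, (B,nl_idx)→109950, (A,nl)→501800 …(+1); best=7800 via (A,hash)
  {ABCD}: card=1562500; try (A,hash)→61800, (C,hash)→74300, (B,hash)→170350, (A,merge)→860050, (C,merge)→1072550, (C,nl_idx)→2070300 …(+5); best=61800 via (A,hash)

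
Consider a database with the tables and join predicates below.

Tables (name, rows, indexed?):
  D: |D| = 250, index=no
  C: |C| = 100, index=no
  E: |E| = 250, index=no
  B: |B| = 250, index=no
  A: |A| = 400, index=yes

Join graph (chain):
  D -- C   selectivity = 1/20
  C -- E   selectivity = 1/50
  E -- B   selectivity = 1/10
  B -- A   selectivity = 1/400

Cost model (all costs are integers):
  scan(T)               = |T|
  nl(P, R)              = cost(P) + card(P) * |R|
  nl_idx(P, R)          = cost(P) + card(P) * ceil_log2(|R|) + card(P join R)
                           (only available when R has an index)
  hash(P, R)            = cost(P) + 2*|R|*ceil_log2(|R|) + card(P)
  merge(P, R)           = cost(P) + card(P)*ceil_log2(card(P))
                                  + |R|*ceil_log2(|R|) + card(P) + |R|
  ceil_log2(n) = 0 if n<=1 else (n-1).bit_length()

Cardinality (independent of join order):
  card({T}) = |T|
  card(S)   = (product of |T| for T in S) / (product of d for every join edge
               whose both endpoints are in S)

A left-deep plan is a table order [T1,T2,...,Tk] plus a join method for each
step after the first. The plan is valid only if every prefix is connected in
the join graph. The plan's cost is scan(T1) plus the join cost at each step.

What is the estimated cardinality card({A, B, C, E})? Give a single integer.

Tables in S: A(400), B(250), C(100), E(250)
Edges inside S: C-E(d=50), E-B(d=10), B-A(d=400)
numerator = 400 * 250 * 100 * 250 = 2500000000
denominator = 50 * 10 * 400 = 200000
card(S) = 2500000000 / 200000 = 12500

12500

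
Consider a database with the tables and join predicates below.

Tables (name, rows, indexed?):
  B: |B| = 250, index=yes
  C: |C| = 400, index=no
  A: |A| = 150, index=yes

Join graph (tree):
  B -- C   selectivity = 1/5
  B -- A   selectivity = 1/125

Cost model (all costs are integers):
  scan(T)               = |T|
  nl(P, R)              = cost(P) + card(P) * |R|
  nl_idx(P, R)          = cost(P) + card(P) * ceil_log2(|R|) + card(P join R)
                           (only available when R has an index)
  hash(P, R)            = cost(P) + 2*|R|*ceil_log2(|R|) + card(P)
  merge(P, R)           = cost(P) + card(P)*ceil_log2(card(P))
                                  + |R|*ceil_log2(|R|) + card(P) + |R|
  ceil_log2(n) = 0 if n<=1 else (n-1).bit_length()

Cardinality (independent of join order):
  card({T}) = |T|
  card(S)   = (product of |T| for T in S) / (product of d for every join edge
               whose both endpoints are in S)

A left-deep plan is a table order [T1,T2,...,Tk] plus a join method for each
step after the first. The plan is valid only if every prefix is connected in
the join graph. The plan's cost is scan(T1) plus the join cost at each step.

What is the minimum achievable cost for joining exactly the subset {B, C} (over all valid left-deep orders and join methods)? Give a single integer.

Selinger DP over subsets of {B,C}:
  {B}: scan cost=250, card=250
  {C}: scan cost=400, card=400
  {BC}: card=20000; try (B,hash)→4800, (C,merge)→6500, (B,merge)→6650, (C,hash)→7700, (B,nl_idx)→23600, (C,nl)→100250 …(+1); best=4800 via (B,hash)

4800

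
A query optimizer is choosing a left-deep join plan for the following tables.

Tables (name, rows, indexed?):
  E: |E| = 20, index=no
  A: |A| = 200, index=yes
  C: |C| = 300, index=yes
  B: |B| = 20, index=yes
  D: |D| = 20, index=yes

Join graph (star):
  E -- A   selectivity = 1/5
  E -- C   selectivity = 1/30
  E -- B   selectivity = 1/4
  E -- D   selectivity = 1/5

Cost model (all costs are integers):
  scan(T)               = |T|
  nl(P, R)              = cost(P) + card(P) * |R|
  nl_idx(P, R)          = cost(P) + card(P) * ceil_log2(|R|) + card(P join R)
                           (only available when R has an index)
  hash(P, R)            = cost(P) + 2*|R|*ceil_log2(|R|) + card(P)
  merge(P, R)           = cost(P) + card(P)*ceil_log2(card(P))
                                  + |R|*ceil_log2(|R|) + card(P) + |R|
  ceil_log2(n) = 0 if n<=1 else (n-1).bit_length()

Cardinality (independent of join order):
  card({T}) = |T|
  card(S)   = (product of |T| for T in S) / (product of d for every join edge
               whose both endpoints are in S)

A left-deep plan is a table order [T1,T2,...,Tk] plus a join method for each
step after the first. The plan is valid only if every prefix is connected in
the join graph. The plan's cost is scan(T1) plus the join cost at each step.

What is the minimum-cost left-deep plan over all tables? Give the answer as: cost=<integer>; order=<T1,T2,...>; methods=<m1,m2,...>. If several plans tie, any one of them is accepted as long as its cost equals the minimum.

Selinger DP (subsets sized 1..n):
  {E}: scan cost=20, card=20
  {A}: scan cost=200, card=200
  {C}: scan cost=300, card=300
  {B}: scan cost=20, card=20
  {D}: scan cost=20, card=20
  {AE}: card=800; try (E,hash)→600, (A,nl_idx)→980, (A,merge)→1940, (E,merge)→2120, (A,hash)→3240, (A,nl)→4020 …(+1); best=600 via (E,hash)
  {CE}: card=200; try (C,nl_idx)→400, (E,hash)→800, (C,merge)→3140, (E,merge)→3420, (C,hash)→5440, (C,nl)→6020 …(+1); best=400 via (C,nl_idx)
  {BE}: card=100; try (B,nl_idx)→220, (E,hash)→240, (B,hash)→240, (E,merge)→260, (B,merge)→260, (E,nl)→420 …(+1); best=220 via (B,nl_idx)
  {DE}: card=80; try (D,nl_idx)→200, (E,hash)→240, (D,hash)→240, (E,merge)→260, (D,merge)→260, (E,nl)→420 …(+1); best=200 via (D,nl_idx)
  {ACE}: card=8000; try (A,hash)→3800, (A,merge)→4000, (C,hash)→6800, (A,nl_idx)→10000, (C,merge)→12400, (C,nl_idx)→15800 …(+2); best=3800 via (A,hash)
  {ABE}: card=4000; try (B,hash)→1600, (A,merge)→2820, (A,hash)→3520, (A,nl_idx)→5020, (B,nl_idx)→8600, (B,merge)→9520 …(+2); best=1600 via (B,hash)
  {ADE}: card=3200; try (D,hash)→1600, (A,merge)→2640, (A,hash)→3480, (A,nl_idx)→4040, (D,nl_idx)→7800, (D,merge)→9520 …(+2); best=1600 via (D,hash)
  {BCE}: card=1000; try (B,hash)→800, (C,nl_idx)→2120, (B,merge)→2320, (B,nl_idx)→2400, (C,merge)→4020, (B,nl)→4400 …(+2); best=800 via (B,hash)
  {CDE}: card=800; try (D,hash)→800, (C,nl_idx)→1720, (D,nl_idx)→2200, (D,merge)→2320, (C,merge)→3840, (D,nl)→4400 …(+2); best=800 via (D,hash)
  {BDE}: card=400; try (B,hash)→480, (D,hash)→520, (B,merge)→960, (B,nl_idx)→1000, (D,nl_idx)→1120, (D,merge)→1140 …(+2); best=480 via (B,hash)
  {ABCE}: card=40000; try (A,hash)→5000, (C,hash)→11000, (B,hash)→12000, (A,merge)→13600, (A,nl_idx)→48800, (C,merge)→56600 …(+6); best=5000 via (A,hash)
  {ACDE}: card=32000; try (A,hash)→4800, (C,hash)→10200, (A,merge)→11400, (D,hash)→12000, (A,nl_idx)→39200, (C,merge)→46200 …(+6); best=4800 via (A,hash)
  {ABDE}: card=16000; try (A,hash)→4080, (B,hash)→5000, (D,hash)→5800, (A,merge)→6280, (A,nl_idx)→19680, (B,nl_idx)→33600 …(+6); best=4080 via (A,hash)
  {BCDE}: card=4000; try (B,hash)→1800, (D,hash)→2000, (C,hash)→6280, (C,merge)→7480, (C,nl_idx)→8080, (B,nl_idx)→8800 …(+6); best=1800 via (B,hash)
  {ABCDE}: card=160000; try (A,hash)→9000, (C,hash)→25480, (B,hash)→37000, (D,hash)→45200, (A,merge)→55600, (A,nl_idx)→193800 …(+10); best=9000 via (A,hash)

cost=9000; order=E,C,D,B,A; methods=nl_idx,hash,hash,hash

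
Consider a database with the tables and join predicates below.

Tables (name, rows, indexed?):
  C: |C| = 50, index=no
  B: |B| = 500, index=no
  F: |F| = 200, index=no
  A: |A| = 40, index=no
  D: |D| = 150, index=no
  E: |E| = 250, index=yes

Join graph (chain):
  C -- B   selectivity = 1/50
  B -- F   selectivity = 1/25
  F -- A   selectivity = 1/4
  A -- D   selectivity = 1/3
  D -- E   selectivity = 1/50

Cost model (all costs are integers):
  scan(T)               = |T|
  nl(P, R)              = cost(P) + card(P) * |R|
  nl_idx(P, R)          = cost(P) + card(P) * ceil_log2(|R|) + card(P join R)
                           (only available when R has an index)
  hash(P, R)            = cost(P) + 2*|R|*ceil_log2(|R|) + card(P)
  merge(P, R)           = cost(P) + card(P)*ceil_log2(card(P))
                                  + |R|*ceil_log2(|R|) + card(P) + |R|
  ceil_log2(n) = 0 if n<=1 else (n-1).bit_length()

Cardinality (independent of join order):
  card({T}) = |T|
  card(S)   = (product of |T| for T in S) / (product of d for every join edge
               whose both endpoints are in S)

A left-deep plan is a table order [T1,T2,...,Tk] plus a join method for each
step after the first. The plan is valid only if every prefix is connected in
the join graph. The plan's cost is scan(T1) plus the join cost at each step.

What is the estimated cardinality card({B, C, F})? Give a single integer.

Tables in S: B(500), C(50), F(200)
Edges inside S: C-B(d=50), B-F(d=25)
numerator = 500 * 50 * 200 = 5000000
denominator = 50 * 25 = 1250
card(S) = 5000000 / 1250 = 4000

4000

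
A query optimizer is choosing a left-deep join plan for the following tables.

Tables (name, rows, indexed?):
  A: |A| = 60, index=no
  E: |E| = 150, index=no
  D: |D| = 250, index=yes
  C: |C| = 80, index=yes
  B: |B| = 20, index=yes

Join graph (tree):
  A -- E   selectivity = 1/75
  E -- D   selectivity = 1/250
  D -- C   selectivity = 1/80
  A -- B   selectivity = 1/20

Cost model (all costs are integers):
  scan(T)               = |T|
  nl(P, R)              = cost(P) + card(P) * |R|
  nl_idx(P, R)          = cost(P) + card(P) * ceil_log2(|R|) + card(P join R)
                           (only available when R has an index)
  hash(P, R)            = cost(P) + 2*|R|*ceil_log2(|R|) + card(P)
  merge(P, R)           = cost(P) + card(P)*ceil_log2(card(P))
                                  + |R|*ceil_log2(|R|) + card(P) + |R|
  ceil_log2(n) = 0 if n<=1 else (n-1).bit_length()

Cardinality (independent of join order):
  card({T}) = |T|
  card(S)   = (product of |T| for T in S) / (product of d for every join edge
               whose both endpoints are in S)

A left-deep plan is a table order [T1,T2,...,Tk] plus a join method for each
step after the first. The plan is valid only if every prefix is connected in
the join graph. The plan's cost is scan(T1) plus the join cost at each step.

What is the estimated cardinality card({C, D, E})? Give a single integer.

Tables in S: C(80), D(250), E(150)
Edges inside S: E-D(d=250), D-C(d=80)
numerator = 80 * 250 * 150 = 3000000
denominator = 250 * 80 = 20000
card(S) = 3000000 / 20000 = 150

150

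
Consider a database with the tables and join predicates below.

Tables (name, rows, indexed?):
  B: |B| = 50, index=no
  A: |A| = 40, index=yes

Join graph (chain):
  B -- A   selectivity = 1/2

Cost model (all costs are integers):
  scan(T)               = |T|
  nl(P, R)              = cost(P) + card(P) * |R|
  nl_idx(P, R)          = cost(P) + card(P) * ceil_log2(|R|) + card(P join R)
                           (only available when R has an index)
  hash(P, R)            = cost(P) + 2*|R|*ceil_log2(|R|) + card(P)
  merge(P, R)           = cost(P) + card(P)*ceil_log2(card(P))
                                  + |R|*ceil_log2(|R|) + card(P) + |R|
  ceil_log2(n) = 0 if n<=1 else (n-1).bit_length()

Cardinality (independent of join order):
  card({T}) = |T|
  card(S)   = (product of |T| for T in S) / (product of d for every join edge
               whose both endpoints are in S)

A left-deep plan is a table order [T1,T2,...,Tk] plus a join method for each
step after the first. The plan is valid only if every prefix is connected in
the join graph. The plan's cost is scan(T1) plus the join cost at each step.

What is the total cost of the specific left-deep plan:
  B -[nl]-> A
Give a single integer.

2050

step 1: scan B: cost=50, card=50
step 2: join A via nl
    card(P join A) = 50*40/(2) = 1000
    cost = 50 + 50*40 = 2050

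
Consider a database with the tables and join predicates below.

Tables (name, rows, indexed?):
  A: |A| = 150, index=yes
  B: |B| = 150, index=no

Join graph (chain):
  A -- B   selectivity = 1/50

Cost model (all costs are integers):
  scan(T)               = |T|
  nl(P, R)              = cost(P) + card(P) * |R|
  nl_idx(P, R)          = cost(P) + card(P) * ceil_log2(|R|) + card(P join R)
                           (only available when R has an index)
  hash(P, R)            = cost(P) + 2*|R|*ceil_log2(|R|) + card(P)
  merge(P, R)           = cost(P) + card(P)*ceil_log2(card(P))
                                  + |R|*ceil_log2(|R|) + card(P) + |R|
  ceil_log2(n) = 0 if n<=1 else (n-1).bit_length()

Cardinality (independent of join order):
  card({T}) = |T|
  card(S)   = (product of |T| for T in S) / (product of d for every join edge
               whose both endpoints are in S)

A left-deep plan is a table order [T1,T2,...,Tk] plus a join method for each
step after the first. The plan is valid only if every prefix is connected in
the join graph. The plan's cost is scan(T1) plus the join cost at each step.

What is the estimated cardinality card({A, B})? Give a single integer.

Tables in S: A(150), B(150)
Edges inside S: A-B(d=50)
numerator = 150 * 150 = 22500
denominator = 50 = 50
card(S) = 22500 / 50 = 450

450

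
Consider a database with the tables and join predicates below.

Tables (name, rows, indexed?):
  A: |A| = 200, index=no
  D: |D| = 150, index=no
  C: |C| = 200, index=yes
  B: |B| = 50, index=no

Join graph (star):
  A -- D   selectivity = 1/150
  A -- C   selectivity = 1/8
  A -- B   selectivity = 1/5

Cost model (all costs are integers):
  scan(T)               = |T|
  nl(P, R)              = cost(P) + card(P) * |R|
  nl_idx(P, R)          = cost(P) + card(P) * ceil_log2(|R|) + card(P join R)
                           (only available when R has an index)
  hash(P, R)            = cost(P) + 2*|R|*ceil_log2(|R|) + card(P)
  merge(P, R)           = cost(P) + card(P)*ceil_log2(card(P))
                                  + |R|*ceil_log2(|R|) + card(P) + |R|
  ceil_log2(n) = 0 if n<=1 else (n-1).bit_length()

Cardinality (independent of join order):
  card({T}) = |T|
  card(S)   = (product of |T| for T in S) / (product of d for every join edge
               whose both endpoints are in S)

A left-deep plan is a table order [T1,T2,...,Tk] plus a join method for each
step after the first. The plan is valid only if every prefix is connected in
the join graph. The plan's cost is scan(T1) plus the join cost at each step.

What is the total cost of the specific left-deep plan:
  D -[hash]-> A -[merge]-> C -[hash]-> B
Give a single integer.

12700

step 1: scan D: cost=150, card=150
step 2: join A via hash
    card(P join A) = 150*200/(150) = 200
    cost = 150 + 2*200*8 + 150 = 3500
step 3: join C via merge
    card(P join C) = 200*200/(8) = 5000
    cost = 3500 + 200*8 + 200*8 + 200 + 200 = 7100
step 4: join B via hash
    card(P join B) = 5000*50/(5) = 50000
    cost = 7100 + 2*50*6 + 5000 = 12700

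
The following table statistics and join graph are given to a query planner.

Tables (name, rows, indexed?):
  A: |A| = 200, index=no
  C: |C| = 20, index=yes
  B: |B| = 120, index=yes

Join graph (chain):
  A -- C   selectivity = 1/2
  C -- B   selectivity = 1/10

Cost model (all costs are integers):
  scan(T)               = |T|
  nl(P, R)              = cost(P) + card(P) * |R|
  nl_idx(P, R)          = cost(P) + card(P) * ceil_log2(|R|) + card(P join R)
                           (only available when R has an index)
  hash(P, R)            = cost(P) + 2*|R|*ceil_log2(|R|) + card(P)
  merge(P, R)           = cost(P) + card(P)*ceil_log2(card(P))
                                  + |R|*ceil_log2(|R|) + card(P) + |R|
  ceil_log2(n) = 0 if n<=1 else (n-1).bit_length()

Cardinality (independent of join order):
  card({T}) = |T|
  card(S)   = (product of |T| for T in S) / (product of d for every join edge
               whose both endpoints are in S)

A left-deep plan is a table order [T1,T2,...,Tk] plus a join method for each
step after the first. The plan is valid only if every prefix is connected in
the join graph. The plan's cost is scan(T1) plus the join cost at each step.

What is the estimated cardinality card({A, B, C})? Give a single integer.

24000

Tables in S: A(200), B(120), C(20)
Edges inside S: A-C(d=2), C-B(d=10)
numerator = 200 * 120 * 20 = 480000
denominator = 2 * 10 = 20
card(S) = 480000 / 20 = 24000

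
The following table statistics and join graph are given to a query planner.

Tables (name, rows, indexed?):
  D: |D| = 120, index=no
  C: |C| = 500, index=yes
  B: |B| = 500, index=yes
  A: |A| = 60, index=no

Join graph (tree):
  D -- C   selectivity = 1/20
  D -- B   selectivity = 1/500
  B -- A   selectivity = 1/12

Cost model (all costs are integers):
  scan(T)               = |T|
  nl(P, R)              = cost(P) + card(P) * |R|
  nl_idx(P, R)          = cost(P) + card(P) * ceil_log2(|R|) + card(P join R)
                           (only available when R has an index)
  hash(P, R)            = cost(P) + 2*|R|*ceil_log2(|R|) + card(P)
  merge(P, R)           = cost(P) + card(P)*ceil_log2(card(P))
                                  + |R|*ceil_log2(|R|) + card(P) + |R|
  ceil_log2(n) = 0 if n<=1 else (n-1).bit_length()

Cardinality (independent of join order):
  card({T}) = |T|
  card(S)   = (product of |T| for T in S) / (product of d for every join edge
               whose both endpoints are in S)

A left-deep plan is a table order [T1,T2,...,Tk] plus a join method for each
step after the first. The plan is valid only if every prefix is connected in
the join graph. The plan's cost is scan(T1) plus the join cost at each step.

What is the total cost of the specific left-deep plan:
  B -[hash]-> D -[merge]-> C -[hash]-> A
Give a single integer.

12360

step 1: scan B: cost=500, card=500
step 2: join D via hash
    card(P join D) = 500*120/(500) = 120
    cost = 500 + 2*120*7 + 500 = 2680
step 3: join C via merge
    card(P join C) = 120*500/(20) = 3000
    cost = 2680 + 120*7 + 500*9 + 120 + 500 = 8640
step 4: join A via hash
    card(P join A) = 3000*60/(12) = 15000
    cost = 8640 + 2*60*6 + 3000 = 12360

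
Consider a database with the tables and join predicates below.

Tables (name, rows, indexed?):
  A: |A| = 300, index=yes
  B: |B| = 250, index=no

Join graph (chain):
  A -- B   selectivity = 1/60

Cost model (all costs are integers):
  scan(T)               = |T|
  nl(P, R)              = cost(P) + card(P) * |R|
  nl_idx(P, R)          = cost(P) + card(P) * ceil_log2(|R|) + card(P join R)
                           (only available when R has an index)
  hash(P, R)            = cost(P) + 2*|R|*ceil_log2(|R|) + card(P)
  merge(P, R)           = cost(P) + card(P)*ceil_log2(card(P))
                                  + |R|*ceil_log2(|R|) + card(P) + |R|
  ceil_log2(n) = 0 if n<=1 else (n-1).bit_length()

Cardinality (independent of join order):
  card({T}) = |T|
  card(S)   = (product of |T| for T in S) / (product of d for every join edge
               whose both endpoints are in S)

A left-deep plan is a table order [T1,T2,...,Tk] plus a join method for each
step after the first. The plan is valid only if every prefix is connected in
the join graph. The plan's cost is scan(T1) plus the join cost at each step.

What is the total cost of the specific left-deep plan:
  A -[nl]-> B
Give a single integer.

step 1: scan A: cost=300, card=300
step 2: join B via nl
    card(P join B) = 300*250/(60) = 1250
    cost = 300 + 300*250 = 75300

75300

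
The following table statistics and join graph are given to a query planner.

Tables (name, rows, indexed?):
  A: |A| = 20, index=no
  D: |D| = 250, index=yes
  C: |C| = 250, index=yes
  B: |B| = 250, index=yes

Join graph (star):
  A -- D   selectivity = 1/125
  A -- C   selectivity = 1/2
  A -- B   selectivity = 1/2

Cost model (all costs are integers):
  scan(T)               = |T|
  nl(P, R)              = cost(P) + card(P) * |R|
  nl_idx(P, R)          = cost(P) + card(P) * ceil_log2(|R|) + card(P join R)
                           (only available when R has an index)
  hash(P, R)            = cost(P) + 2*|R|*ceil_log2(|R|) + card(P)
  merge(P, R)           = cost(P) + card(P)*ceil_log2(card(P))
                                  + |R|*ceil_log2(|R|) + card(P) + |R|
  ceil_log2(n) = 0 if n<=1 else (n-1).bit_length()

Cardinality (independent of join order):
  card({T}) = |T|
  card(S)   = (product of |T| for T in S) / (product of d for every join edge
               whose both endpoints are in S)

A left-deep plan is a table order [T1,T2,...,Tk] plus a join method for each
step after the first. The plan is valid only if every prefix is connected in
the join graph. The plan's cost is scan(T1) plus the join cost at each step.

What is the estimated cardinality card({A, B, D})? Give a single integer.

5000

Tables in S: A(20), B(250), D(250)
Edges inside S: A-D(d=125), A-B(d=2)
numerator = 20 * 250 * 250 = 1250000
denominator = 125 * 2 = 250
card(S) = 1250000 / 250 = 5000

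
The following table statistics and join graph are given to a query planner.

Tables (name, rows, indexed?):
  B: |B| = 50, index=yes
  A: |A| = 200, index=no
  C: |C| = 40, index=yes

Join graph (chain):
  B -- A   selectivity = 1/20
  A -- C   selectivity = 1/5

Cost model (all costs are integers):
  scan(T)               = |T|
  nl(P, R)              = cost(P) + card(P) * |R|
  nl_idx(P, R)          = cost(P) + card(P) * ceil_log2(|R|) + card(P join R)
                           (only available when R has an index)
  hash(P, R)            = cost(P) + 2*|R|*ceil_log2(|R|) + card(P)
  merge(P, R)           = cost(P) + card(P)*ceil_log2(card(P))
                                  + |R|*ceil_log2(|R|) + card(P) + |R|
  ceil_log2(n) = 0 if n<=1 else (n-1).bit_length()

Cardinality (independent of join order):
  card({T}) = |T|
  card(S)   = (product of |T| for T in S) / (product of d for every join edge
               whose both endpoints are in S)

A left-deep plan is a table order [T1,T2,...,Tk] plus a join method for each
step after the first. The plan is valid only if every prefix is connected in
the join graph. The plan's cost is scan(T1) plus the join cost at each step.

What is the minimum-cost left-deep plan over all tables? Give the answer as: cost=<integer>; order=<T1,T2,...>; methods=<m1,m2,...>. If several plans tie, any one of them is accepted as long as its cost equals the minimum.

cost=1980; order=A,B,C; methods=hash,hash

Selinger DP (subsets sized 1..n):
  {B}: scan cost=50, card=50
  {A}: scan cost=200, card=200
  {C}: scan cost=40, card=40
  {AB}: card=500; try (B,hash)→1000, (B,nl_idx)→1900, (A,merge)→2200, (B,merge)→2350, (A,hash)→3300, (A,nl)→10050 …(+1); best=1000 via (B,hash)
  {AC}: card=1600; try (C,hash)→880, (A,merge)→2120, (C,merge)→2280, (C,nl_idx)→3000, (A,hash)→3280, (A,nl)→8040 …(+1); best=880 via (C,hash)
  {ABC}: card=4000; try (C,hash)→1980, (B,hash)→3080, (C,merge)→6280, (C,nl_idx)→8000, (B,nl_idx)→14480, (B,merge)→20430 …(+2); best=1980 via (C,hash)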